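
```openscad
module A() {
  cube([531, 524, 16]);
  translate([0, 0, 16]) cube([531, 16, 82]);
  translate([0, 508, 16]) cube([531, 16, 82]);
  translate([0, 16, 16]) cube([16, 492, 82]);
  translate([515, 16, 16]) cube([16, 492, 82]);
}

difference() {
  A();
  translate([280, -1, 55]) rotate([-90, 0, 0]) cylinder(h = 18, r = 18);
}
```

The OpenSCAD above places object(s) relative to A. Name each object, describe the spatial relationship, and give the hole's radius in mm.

The subtracted cylinder has r = 18 mm.

A is an open box. The open box has a circular hole through its front wall. The hole's radius is 18 mm.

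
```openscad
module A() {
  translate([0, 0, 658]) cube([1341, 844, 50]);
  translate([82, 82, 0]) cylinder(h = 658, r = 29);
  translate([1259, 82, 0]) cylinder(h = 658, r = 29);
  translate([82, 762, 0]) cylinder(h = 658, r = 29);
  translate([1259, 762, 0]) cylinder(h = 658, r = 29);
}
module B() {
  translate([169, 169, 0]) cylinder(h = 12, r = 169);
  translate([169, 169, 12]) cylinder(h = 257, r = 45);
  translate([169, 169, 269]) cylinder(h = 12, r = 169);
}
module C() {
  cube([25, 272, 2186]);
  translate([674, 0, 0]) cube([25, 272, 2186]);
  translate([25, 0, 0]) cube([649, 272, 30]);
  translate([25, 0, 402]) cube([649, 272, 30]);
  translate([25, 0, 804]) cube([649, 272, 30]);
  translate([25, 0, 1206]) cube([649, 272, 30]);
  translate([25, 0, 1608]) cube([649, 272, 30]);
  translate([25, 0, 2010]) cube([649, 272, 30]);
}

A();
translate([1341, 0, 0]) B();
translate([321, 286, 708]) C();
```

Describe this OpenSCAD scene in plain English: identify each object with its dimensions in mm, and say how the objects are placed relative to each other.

A is a rectangular dining table. The top is 1341×844×50 mm with its upper surface at z = 708 mm. It stands on four round legs of 58 mm diameter, each leg's bounding box inset 53 mm from the nearest pair of top edges, running from the floor to the underside of the top.

B is a spool: two coaxial disc flanges of radius 169 mm and thickness 12 mm, joined by a core cylinder of radius 45 mm and height 257 mm. The lower flange rests on z = 0 and the three cylinders share a vertical axis.

C is a bookshelf 699 mm wide overall, 272 mm deep and 2186 mm tall. The two sides are 25 mm thick vertical panels. 6 horizontal shelves of 30 mm thickness span between the inner faces of the sides; the lowest shelf sits on the floor and shelves are stacked with a clear vertical gap of 372 mm between each pair.

The spool is against the table's +x side, with their −y faces flush. The bookshelf is on top of the table, centred.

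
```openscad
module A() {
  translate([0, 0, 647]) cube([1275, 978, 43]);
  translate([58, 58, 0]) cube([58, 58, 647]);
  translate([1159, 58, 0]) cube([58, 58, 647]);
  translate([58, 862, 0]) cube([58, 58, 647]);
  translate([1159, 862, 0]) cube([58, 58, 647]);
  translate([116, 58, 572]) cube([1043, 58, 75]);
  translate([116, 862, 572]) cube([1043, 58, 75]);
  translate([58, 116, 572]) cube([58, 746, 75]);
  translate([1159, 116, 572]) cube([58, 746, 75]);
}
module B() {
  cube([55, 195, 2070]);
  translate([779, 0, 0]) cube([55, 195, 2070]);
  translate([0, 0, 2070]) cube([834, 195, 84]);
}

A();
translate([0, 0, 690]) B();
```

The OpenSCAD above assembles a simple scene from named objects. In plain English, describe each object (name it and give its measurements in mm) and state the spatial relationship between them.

A is a rectangular dining table. The top is 1275×978×43 mm with its upper surface at z = 690 mm. It stands on four 58×58 mm square legs, each inset 58 mm from the nearest pair of top edges, running from the floor to the underside of the top. Four apron rails, 58 mm thick and 75 mm tall, run between adjacent legs with their top edges flush with the underside of the top and their outer faces flush with the legs' outer faces.

B is a door frame. The clear opening is 724 mm wide and 2070 mm high. Two 55 mm wide jambs, 195 mm deep, stand either side of the opening from the floor to the top of the opening. A 84 mm thick head sits across the top of both jambs, spanning the full outside width of the frame.

The door frame is on top of the table.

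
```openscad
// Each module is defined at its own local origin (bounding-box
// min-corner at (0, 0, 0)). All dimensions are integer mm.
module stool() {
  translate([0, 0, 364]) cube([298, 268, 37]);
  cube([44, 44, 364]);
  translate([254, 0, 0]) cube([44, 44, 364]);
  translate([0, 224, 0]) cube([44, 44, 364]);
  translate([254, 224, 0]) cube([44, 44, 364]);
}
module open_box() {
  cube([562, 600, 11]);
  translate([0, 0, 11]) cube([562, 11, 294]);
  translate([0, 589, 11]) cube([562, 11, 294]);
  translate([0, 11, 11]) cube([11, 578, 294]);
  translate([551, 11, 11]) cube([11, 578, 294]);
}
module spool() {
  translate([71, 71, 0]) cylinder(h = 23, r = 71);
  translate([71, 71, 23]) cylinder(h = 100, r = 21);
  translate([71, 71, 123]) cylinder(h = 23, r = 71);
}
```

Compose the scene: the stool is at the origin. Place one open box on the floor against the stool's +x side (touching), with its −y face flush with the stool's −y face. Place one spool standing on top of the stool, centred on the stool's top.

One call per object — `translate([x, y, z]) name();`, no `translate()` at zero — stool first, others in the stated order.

stool();
translate([298, 0, 0]) open_box();
translate([78, 63, 401]) spool();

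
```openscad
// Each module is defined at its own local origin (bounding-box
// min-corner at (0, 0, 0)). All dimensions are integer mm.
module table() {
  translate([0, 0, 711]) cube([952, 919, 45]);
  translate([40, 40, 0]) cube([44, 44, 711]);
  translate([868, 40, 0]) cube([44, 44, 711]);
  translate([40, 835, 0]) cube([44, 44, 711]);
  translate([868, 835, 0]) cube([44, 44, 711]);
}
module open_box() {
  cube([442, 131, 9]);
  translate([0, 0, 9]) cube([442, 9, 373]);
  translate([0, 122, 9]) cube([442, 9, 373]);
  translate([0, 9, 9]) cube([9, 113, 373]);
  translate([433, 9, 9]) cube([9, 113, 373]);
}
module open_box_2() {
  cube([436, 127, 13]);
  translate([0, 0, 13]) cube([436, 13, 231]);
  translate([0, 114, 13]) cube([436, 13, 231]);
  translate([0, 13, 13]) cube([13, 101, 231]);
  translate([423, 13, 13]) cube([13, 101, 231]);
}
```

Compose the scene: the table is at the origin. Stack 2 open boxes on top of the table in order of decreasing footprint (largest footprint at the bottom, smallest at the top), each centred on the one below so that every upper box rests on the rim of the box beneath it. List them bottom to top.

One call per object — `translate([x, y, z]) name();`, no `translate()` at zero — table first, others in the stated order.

table();
translate([255, 394, 756]) open_box();
translate([258, 396, 1138]) open_box_2();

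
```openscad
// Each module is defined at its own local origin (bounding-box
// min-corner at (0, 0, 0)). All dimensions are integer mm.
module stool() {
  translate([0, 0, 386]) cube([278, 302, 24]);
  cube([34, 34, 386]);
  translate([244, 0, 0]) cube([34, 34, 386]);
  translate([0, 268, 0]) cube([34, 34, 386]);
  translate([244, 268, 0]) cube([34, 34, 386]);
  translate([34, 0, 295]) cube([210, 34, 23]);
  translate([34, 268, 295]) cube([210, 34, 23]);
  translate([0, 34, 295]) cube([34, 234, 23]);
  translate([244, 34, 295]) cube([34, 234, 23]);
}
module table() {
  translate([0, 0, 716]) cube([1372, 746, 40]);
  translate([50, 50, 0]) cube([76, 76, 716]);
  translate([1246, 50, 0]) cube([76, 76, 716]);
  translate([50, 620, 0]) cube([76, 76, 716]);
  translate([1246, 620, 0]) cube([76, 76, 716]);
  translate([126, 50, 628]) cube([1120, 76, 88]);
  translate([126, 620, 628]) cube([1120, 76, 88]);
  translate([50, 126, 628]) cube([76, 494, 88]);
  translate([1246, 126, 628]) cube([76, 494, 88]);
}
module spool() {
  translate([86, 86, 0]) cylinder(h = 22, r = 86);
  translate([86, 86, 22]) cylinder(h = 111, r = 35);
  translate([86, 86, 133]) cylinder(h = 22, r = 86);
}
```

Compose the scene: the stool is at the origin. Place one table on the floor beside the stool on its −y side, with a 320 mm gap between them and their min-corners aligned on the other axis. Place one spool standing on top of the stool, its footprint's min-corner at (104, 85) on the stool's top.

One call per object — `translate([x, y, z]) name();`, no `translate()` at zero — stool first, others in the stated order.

stool();
translate([0, -1066, 0]) table();
translate([104, 85, 410]) spool();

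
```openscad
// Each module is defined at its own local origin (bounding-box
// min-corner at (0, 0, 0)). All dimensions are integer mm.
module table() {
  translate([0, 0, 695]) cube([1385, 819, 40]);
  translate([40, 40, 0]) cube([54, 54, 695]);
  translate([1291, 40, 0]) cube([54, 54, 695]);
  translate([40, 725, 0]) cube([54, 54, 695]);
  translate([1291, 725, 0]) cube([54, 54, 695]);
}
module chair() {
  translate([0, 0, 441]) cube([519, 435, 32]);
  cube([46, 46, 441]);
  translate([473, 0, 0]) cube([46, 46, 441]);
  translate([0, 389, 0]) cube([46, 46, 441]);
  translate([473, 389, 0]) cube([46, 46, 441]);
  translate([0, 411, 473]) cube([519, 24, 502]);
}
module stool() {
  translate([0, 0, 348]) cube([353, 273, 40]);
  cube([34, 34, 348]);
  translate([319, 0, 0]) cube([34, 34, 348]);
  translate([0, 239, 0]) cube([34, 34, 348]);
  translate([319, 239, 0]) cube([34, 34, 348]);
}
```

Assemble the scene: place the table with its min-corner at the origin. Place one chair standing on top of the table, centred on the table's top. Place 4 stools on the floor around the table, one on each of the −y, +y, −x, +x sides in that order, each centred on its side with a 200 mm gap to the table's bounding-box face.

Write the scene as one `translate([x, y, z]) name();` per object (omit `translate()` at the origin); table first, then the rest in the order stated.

table();
translate([433, 192, 735]) chair();
translate([516, -473, 0]) stool();
translate([516, 1019, 0]) stool();
translate([-553, 273, 0]) stool();
translate([1585, 273, 0]) stool();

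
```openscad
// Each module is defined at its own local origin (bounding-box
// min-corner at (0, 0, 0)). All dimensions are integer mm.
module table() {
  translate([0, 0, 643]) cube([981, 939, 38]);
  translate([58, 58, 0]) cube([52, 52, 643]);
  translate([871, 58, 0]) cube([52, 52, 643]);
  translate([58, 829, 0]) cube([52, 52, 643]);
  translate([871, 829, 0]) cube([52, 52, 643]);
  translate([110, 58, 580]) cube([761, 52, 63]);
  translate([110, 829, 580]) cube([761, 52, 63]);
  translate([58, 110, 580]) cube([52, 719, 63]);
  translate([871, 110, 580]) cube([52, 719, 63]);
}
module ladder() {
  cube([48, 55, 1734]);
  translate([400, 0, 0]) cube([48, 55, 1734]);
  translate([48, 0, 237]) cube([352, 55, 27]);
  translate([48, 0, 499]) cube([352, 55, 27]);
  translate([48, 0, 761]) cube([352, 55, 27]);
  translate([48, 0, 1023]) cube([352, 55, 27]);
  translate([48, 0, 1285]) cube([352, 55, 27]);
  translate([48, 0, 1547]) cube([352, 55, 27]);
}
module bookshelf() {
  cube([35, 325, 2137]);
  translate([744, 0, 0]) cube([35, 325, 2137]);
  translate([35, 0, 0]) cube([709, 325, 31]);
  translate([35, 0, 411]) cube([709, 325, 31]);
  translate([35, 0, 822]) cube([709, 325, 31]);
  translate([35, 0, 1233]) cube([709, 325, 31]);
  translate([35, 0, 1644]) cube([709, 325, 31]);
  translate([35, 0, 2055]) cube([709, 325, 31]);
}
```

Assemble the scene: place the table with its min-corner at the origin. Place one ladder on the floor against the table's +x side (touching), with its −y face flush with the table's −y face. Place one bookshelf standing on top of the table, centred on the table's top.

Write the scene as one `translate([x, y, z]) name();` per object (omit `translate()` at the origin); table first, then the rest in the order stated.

table();
translate([981, 0, 0]) ladder();
translate([101, 307, 681]) bookshelf();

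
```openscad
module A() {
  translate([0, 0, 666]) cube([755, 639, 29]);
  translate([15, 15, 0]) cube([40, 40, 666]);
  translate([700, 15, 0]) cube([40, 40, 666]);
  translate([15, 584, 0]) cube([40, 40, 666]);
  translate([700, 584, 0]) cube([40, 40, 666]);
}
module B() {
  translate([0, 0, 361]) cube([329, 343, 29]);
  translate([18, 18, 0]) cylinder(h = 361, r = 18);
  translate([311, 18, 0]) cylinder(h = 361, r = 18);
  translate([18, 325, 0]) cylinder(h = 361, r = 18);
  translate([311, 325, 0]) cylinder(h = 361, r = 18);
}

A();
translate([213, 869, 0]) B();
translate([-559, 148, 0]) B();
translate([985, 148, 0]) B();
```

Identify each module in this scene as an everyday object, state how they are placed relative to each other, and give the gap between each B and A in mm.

Each stool's nearest face is 230 mm from the table's bounding box.

A is a table. B is a stool. Three stools sit around the table at the +y, −x, +x sides. The gap between each stool and the table is 230 mm.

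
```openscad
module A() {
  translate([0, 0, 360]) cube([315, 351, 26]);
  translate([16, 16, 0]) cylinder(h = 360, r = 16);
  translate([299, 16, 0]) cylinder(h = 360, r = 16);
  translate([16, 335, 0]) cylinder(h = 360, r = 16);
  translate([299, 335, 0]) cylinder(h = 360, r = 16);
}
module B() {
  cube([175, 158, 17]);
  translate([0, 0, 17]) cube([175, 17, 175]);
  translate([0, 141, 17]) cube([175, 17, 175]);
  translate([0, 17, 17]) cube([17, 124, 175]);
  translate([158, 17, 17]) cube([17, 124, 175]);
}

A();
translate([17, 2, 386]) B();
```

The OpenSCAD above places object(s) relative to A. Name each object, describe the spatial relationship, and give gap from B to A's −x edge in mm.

A is a stool. B is an open box. The open box is on top of the stool. The gap from the open box to the stool's −x edge is 17 mm.

The open box's min-x is at 17; the stool's min-x is 0; gap = 17 mm.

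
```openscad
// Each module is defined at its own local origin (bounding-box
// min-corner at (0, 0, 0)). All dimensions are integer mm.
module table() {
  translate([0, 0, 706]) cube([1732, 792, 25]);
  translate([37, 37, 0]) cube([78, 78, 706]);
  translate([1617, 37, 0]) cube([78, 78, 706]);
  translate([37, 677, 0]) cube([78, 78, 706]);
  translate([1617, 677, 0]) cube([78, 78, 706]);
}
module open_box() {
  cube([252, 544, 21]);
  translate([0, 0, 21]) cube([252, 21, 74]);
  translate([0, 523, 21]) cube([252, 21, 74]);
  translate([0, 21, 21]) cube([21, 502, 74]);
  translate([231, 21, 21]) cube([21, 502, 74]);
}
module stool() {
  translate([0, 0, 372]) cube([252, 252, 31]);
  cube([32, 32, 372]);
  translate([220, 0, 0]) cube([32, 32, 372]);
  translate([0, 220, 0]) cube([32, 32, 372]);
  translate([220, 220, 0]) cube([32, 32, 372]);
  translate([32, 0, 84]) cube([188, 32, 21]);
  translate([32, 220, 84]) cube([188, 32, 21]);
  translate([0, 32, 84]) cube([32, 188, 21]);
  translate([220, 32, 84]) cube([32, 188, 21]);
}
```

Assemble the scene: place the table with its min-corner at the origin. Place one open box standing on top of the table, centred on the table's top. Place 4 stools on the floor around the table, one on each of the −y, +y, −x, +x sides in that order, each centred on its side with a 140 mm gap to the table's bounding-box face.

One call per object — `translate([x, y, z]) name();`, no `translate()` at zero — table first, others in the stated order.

table();
translate([740, 124, 731]) open_box();
translate([740, -392, 0]) stool();
translate([740, 932, 0]) stool();
translate([-392, 270, 0]) stool();
translate([1872, 270, 0]) stool();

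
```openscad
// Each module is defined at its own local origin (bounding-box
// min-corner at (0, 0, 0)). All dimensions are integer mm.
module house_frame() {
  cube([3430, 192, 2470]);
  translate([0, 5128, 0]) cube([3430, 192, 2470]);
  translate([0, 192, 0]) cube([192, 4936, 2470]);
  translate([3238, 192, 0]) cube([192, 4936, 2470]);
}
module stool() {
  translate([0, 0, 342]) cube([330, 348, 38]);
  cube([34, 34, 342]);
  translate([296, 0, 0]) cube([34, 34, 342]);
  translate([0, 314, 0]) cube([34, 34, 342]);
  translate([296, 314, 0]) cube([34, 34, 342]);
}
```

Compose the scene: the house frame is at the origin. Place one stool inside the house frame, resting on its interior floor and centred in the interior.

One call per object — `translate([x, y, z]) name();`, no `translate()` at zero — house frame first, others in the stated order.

house_frame();
translate([1550, 2486, 0]) stool();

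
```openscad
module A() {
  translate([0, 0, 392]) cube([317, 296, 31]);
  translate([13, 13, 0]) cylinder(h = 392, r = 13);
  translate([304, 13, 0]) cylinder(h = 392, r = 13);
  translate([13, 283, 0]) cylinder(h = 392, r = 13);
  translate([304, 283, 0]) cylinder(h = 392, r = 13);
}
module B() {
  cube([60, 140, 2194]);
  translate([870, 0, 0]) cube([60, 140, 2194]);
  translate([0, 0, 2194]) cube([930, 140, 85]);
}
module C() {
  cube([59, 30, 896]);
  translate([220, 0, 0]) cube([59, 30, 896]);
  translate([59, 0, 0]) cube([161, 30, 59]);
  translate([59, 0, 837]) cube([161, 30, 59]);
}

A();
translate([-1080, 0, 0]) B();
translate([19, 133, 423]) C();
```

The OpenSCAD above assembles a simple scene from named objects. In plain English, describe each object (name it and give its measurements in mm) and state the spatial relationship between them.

A is a simple wooden stool: a rectangular seat 317 mm (x) by 296 mm (y), 31 mm thick, top face at z = 423 mm, on four round legs, each 26 mm in diameter. The legs rest on z = 0, each leg's axis is inset half a diameter from the nearest pair of seat edges (so the leg's bounding box is flush with the corner).

B is a door frame. The clear opening is 810 mm wide and 2194 mm high. Two 60 mm wide jambs, 140 mm deep, stand either side of the opening from the floor to the top of the opening. A 85 mm thick head sits across the top of both jambs, spanning the full outside width of the frame.

C is a rectangular picture frame lying in the x–z plane (depth along y). The opening is 161 mm wide (x) by 778 mm tall (z), surrounded by a border 59 mm wide on all four sides. The frame is 30 mm deep and is made of two full-height vertical stiles with two horizontal rails fitted between them.

The door frame is on the floor beside the stool on its −x side. The picture frame is on top of the stool, centred.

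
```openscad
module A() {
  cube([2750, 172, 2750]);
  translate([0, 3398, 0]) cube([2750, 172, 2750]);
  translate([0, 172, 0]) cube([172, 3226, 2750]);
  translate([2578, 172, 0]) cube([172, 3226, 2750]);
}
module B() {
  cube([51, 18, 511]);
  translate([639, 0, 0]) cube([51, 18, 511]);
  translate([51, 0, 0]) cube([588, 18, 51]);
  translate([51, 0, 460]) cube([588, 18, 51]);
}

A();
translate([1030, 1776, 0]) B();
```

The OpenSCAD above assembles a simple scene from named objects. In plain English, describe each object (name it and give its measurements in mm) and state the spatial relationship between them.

A is a box-shaped house frame (walls only): outside footprint 2750×3570 mm, wall height 2750 mm, wall thickness 172 mm. The two y-facing walls run the full x-width; the two x-facing walls fit between the inner faces of the y-facing walls.

B is a picture frame with a 588×409 mm rectangular opening (x by z) and a uniform 51 mm border on every side. Frame depth is 18 mm along y. It is built from two vertical stiles running the full outside height and two horizontal rails spanning the gap between the stiles.

The picture frame sits inside the house frame, centred.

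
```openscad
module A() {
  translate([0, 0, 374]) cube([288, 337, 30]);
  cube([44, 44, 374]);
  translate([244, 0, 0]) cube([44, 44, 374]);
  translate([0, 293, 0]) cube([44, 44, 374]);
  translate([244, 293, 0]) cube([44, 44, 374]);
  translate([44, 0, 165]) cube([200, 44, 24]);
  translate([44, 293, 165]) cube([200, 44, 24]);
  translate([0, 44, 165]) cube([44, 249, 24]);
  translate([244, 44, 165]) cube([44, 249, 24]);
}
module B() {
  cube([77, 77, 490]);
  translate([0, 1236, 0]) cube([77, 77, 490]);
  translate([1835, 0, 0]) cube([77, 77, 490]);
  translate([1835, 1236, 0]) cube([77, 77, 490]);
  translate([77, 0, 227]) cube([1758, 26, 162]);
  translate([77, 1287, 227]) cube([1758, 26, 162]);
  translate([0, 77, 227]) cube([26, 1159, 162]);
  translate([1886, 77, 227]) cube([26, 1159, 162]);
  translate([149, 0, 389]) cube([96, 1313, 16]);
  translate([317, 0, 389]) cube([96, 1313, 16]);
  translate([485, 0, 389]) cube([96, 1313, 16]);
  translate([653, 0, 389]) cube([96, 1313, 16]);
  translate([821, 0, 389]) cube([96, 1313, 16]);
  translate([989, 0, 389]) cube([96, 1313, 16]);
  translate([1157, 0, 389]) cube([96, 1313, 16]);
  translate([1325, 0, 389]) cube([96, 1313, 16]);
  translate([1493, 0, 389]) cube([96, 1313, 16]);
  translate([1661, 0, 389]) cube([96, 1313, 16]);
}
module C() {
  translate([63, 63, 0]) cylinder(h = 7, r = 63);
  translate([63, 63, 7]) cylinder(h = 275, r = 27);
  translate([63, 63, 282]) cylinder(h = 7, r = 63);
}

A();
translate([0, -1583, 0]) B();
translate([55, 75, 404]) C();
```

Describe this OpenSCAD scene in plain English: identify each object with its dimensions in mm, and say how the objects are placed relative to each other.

A is a four-legged stool. The seat is 288×337 mm, 30 mm thick, top at z = 404 mm. It stands on four square legs, each 44×44 mm in cross-section, from z = 0 to the seat underside, each flush with a corner of the seat. Four stretchers, 44 mm wide and 24 mm tall, connect adjacent legs with their undersides at z = 165 mm, each running between the inner faces of the legs it joins and aligned with the legs' outer faces on the other axis.

B is a bed frame 1912 mm long (x) by 1313 mm wide (y). Four 77×77 mm corner posts, 490 mm tall, at the corners of the footprint. Four rails of 26 mm thickness and 162 mm height run between adjacent posts with their undersides at z = 227 mm, their outer faces flush with the outside of the frame (the two x-running rails run between the posts' inner faces; the two y-running rails run between the posts' inner faces). 10 slats, each 96 mm wide (x) and 16 mm thick, lie across the top of the two x-running rails, running the full 1313 mm width of the frame in y; the slats are evenly spaced along x between the inner faces of the end posts with equal gaps (rounded down to the nearest mm) at the −x end and between each pair — any rounding remainder accumulates at the +x end.

C is a spool: two coaxial disc flanges of radius 63 mm and thickness 7 mm, joined by a core cylinder of radius 27 mm and height 275 mm. The lower flange rests on z = 0 and the three cylinders share a vertical axis.

The bed frame is on the floor beside the stool on its −y side. The spool is on top of the stool.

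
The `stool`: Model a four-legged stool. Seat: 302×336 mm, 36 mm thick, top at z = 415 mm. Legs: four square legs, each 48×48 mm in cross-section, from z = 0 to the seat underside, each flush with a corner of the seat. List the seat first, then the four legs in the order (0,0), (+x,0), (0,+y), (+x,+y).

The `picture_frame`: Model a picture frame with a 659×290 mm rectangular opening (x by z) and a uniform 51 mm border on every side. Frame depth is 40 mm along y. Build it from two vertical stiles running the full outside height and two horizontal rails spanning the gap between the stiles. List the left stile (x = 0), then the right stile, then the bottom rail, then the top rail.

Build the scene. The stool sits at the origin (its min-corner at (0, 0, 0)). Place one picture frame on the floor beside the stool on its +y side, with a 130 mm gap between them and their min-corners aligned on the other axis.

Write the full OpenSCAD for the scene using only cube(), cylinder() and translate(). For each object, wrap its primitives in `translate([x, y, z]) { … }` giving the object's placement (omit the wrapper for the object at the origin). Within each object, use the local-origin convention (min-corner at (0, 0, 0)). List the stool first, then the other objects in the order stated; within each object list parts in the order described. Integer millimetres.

translate([0, 0, 379]) cube([302, 336, 36]);
cube([48, 48, 379]);
translate([254, 0, 0]) cube([48, 48, 379]);
translate([0, 288, 0]) cube([48, 48, 379]);
translate([254, 288, 0]) cube([48, 48, 379]);
translate([0, 466, 0]) {
  cube([51, 40, 392]);
  translate([710, 0, 0]) cube([51, 40, 392]);
  translate([51, 0, 0]) cube([659, 40, 51]);
  translate([51, 0, 341]) cube([659, 40, 51]);
}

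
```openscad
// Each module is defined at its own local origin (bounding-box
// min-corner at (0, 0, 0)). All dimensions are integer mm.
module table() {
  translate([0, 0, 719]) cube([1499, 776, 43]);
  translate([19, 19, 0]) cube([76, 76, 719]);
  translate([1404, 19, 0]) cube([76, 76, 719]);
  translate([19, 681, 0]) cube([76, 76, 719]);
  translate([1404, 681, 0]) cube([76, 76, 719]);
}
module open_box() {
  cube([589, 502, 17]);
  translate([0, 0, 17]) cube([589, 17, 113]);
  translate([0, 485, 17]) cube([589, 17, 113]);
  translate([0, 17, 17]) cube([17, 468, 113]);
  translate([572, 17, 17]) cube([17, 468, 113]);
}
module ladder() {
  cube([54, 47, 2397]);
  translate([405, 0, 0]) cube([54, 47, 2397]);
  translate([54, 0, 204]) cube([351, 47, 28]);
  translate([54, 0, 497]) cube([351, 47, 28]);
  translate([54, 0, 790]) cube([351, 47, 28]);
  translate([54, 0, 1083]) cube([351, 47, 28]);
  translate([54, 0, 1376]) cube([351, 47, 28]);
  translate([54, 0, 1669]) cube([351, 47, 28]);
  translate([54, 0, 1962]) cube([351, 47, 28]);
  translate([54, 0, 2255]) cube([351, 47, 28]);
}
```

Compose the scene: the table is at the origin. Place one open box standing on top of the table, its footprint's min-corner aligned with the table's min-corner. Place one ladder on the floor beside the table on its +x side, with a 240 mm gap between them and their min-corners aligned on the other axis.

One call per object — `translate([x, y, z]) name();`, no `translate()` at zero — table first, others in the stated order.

table();
translate([0, 0, 762]) open_box();
translate([1739, 0, 0]) ladder();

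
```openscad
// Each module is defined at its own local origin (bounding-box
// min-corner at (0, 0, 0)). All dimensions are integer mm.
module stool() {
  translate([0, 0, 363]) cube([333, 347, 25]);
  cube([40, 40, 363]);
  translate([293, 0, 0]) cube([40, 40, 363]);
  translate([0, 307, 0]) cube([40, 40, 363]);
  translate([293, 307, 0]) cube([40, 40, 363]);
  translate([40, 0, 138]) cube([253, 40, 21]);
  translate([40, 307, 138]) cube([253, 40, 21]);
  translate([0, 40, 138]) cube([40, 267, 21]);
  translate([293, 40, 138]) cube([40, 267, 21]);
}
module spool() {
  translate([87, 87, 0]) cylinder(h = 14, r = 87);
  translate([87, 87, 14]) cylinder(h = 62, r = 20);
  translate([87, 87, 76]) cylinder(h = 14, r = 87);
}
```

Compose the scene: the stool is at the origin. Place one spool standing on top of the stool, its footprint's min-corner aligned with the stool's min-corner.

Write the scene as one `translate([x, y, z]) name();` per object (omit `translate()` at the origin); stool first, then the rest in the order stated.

stool();
translate([0, 0, 388]) spool();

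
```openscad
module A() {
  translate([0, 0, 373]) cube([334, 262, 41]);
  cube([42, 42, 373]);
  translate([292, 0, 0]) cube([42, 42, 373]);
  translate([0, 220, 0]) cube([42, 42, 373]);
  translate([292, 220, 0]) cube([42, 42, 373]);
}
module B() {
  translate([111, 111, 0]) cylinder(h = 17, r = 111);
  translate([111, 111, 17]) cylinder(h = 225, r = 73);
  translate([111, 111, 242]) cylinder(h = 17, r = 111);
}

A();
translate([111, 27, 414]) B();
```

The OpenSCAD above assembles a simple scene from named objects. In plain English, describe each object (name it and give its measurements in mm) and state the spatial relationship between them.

A is a four-legged stool. The seat is 334×262 mm, 41 mm thick, top at z = 414 mm. It stands on four square legs, each 42×42 mm in cross-section, from z = 0 to the seat underside, each flush with a corner of the seat.

B is a spool: two coaxial disc flanges of radius 111 mm and thickness 17 mm, joined by a core cylinder of radius 73 mm and height 225 mm. The lower flange rests on z = 0 and the three cylinders share a vertical axis.

The spool is on top of the stool.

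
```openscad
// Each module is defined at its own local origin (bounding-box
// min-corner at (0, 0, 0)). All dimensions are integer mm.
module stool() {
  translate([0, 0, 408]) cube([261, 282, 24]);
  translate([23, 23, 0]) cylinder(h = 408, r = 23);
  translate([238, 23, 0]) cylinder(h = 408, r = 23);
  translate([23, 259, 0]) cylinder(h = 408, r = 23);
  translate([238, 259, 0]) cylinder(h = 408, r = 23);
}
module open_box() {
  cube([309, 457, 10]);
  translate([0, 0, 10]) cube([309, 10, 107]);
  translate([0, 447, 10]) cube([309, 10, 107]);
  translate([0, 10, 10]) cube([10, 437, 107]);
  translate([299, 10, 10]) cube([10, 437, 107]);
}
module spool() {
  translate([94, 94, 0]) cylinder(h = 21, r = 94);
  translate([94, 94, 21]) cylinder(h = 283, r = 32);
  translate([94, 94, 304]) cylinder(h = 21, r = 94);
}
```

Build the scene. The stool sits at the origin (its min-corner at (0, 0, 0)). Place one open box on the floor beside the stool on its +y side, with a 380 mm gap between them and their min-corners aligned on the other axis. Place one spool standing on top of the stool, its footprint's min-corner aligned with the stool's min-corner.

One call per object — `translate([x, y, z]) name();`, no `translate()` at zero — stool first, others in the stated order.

stool();
translate([0, 662, 0]) open_box();
translate([0, 0, 432]) spool();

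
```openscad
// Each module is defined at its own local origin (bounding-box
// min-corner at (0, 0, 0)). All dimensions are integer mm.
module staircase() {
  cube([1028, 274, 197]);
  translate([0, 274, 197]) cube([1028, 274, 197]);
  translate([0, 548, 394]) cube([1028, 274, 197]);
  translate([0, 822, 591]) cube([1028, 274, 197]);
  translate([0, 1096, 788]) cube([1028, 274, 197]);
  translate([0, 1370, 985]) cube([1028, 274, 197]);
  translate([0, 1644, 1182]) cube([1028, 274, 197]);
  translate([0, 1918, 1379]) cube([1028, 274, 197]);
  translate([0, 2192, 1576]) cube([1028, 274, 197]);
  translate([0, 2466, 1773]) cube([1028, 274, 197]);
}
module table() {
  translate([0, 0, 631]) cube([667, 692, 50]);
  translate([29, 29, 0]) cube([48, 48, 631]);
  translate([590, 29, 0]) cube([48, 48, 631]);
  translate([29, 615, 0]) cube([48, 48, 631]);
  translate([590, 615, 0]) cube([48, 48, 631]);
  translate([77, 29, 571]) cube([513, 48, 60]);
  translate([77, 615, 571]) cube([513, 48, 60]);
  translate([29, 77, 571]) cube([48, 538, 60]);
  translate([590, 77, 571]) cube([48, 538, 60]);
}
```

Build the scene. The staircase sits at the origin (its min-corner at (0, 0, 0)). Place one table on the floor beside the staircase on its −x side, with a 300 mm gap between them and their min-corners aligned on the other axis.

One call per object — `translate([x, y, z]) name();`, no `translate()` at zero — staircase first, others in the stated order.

staircase();
translate([-967, 0, 0]) table();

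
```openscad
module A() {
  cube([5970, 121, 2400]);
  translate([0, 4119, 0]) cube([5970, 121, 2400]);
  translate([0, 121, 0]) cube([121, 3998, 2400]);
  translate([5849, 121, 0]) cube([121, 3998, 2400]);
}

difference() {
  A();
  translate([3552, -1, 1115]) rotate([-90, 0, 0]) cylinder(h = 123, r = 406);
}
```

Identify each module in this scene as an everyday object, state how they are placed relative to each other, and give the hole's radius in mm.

The subtracted cylinder has r = 406 mm.

A is a house frame. The house frame has a circular hole through its front wall. The hole's radius is 406 mm.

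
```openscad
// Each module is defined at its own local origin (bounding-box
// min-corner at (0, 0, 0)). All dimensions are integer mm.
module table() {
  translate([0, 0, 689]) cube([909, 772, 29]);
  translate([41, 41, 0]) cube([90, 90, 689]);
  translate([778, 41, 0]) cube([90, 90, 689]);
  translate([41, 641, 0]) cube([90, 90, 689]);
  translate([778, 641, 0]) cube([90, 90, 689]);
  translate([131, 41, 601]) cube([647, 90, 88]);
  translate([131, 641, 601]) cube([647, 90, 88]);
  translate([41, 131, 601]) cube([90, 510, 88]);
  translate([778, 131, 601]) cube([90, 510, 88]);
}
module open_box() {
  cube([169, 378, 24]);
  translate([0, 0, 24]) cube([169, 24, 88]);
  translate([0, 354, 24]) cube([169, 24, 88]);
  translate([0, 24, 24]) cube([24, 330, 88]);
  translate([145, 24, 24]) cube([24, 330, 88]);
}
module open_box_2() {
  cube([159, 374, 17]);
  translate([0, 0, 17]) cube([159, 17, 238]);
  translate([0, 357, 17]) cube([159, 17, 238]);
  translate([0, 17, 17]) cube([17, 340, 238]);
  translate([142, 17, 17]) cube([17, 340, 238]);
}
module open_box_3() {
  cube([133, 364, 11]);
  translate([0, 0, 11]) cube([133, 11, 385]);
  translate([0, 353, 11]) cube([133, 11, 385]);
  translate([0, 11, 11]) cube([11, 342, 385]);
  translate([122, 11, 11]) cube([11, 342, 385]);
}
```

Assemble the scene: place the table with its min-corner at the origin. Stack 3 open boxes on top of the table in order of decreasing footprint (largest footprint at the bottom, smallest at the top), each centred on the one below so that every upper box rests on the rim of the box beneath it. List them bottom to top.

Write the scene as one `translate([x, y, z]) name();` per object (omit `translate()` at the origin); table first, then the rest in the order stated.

table();
translate([370, 197, 718]) open_box();
translate([375, 199, 830]) open_box_2();
translate([388, 204, 1085]) open_box_3();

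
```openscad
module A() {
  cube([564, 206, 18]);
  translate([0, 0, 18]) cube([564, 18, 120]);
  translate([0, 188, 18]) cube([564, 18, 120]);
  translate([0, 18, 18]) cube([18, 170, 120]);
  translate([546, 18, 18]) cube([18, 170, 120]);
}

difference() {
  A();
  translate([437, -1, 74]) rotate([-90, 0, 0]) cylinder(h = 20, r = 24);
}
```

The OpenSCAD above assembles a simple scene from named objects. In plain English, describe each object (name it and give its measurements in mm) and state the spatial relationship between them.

A is an open storage box with external size 564×206×138 mm and wall thickness 18 mm (the base is also 18 mm thick). The base covers the whole footprint; the four walls stand on the base, with the y-facing walls full-width and the x-facing walls fitting between their inner faces.

The open box has a circular hole of radius 24 mm through its front wall, centred at (x = 437, z = 74).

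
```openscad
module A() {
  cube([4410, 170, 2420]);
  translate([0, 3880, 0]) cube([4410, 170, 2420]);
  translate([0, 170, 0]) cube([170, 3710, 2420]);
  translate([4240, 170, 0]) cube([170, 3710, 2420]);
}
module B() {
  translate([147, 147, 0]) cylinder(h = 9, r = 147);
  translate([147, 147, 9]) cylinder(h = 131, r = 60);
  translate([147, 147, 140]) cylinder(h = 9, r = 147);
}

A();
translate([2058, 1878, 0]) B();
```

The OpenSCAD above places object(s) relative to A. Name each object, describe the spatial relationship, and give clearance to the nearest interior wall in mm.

A is a house frame. B is a spool. The spool sits inside the house frame, centred. The clearance to the nearest interior wall is 1708 mm.

Clearances: x = 1888, y = 1708; minimum 1708 mm.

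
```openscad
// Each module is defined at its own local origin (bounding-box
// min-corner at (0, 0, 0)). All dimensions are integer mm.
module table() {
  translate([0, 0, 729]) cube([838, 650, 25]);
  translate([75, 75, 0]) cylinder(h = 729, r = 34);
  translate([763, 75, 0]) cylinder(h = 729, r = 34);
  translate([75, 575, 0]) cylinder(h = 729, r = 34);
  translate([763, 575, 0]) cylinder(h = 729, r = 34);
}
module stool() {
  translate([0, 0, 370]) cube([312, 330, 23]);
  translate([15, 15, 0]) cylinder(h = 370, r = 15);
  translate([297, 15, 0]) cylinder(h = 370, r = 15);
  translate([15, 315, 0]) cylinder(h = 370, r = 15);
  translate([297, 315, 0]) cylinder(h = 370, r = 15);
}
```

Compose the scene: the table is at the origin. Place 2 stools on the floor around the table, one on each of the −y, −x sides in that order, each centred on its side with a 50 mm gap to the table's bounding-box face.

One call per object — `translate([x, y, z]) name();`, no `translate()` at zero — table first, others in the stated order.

table();
translate([263, -380, 0]) stool();
translate([-362, 160, 0]) stool();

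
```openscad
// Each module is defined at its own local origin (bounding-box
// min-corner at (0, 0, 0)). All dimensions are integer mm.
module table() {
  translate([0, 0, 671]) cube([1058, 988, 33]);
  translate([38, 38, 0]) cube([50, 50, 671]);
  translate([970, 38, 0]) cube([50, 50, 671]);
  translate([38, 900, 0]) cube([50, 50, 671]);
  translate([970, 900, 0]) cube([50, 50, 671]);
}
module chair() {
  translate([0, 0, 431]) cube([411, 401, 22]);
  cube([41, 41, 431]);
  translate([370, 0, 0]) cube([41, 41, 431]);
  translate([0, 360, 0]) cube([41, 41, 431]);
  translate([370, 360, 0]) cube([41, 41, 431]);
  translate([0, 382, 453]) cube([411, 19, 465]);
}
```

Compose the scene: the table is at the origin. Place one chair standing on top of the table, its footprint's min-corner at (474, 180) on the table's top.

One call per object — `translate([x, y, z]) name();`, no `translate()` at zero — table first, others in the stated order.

table();
translate([474, 180, 704]) chair();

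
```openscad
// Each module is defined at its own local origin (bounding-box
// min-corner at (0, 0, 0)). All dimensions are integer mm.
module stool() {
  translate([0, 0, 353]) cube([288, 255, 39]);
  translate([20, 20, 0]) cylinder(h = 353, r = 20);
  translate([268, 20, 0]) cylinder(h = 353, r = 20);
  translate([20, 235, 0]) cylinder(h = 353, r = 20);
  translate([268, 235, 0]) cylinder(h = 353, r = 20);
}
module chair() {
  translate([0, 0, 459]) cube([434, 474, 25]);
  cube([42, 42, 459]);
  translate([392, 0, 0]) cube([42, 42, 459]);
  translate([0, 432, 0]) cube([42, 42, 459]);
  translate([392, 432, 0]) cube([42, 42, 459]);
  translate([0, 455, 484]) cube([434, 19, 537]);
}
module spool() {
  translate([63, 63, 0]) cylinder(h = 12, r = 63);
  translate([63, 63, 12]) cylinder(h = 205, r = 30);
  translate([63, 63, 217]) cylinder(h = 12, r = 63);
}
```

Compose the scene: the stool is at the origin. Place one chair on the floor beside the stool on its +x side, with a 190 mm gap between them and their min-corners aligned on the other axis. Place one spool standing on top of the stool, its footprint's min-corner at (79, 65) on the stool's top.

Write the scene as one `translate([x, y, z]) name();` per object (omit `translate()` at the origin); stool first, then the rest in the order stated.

stool();
translate([478, 0, 0]) chair();
translate([79, 65, 392]) spool();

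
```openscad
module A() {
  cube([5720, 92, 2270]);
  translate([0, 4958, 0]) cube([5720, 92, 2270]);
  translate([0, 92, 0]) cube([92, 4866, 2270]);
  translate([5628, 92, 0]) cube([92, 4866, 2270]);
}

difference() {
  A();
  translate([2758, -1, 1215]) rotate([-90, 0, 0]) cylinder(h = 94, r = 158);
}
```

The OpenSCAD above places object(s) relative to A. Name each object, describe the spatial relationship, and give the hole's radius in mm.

The subtracted cylinder has r = 158 mm.

A is a house frame. The house frame has a circular hole through its front wall. The hole's radius is 158 mm.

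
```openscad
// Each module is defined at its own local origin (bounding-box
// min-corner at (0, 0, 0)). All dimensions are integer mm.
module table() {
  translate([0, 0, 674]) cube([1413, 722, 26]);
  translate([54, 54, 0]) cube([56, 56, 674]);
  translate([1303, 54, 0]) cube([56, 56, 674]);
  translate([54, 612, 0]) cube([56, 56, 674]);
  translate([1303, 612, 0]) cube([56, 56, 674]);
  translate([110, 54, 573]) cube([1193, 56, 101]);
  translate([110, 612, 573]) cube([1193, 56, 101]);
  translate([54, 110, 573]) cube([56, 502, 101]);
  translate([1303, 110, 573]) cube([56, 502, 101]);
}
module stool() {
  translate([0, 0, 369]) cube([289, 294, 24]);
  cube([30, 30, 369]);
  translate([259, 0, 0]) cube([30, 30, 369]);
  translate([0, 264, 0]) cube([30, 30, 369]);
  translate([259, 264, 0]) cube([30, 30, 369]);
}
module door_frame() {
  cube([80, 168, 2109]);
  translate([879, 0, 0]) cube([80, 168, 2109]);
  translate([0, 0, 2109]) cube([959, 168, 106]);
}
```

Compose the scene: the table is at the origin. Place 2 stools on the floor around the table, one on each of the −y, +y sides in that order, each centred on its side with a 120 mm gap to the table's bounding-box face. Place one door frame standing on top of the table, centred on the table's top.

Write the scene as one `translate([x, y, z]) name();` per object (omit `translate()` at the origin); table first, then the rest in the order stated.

table();
translate([562, -414, 0]) stool();
translate([562, 842, 0]) stool();
translate([227, 277, 700]) door_frame();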